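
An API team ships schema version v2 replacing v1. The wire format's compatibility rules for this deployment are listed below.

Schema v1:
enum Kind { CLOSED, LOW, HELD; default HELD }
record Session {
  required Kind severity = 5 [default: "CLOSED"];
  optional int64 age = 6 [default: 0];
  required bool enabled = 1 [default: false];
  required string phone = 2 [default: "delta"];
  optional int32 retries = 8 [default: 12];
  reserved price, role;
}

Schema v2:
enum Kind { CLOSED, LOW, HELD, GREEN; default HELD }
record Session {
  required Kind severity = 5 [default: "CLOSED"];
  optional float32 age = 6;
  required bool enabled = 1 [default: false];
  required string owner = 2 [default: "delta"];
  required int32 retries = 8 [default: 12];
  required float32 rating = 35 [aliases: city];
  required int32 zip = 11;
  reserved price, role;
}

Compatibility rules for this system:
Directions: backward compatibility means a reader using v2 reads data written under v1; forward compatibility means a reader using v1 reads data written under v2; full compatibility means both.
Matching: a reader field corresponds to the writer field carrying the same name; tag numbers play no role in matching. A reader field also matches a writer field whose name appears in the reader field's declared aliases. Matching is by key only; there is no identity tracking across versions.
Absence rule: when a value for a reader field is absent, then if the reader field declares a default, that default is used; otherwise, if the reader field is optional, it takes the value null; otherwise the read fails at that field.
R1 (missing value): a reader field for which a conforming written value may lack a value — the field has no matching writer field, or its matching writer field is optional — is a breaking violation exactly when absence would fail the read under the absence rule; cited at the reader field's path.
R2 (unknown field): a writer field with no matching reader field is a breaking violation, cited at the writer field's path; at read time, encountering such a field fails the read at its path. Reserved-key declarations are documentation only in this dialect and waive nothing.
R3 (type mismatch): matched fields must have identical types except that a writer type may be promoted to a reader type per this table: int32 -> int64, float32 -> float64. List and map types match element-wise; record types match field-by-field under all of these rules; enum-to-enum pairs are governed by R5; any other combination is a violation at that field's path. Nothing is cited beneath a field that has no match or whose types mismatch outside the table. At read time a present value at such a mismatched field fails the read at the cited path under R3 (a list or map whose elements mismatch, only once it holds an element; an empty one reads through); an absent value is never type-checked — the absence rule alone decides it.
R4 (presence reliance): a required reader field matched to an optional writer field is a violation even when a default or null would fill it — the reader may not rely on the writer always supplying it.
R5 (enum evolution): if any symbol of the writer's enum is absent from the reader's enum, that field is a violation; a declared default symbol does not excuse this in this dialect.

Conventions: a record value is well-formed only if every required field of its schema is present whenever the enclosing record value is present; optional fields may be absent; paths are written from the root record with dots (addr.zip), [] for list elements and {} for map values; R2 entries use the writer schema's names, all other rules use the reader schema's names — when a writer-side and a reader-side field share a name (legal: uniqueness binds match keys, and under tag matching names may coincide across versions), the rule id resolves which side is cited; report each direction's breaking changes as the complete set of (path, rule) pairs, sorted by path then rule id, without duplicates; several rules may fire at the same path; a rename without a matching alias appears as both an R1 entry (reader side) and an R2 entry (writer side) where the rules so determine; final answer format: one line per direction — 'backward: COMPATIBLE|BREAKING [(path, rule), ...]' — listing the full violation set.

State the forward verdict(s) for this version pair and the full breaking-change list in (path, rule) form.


forward: BREAKING [(age, R3), (owner, R2), (rating, R2), (severity, R5), (zip, R2)]

the writer's type comes first in each Session pair
checking forward for Session: reader v1 against writer v2:
  severity <- severity (Kind -> Kind, writer required)
  age <- age (float32 -> int64, writer optional)
  enabled <- enabled (bool -> bool, writer required)
  phone has no writer counterpart
  retries <- retries (int32 -> int32, writer required)
  writer owner: unknown to reader
  writer rating: unknown to reader
  writer zip: unknown to reader
  rule R3 violated at age
  rule R2 violated at owner
  rule R2 violated at rating
  rule R5 violated at severity
  rule R2 violated at zip
  forward on Session therefore BREAKING (5)
ruling out the remaining Session differences:
  field retries in record Session: optional changed to required -> affects backward compatibility only, which is not asked


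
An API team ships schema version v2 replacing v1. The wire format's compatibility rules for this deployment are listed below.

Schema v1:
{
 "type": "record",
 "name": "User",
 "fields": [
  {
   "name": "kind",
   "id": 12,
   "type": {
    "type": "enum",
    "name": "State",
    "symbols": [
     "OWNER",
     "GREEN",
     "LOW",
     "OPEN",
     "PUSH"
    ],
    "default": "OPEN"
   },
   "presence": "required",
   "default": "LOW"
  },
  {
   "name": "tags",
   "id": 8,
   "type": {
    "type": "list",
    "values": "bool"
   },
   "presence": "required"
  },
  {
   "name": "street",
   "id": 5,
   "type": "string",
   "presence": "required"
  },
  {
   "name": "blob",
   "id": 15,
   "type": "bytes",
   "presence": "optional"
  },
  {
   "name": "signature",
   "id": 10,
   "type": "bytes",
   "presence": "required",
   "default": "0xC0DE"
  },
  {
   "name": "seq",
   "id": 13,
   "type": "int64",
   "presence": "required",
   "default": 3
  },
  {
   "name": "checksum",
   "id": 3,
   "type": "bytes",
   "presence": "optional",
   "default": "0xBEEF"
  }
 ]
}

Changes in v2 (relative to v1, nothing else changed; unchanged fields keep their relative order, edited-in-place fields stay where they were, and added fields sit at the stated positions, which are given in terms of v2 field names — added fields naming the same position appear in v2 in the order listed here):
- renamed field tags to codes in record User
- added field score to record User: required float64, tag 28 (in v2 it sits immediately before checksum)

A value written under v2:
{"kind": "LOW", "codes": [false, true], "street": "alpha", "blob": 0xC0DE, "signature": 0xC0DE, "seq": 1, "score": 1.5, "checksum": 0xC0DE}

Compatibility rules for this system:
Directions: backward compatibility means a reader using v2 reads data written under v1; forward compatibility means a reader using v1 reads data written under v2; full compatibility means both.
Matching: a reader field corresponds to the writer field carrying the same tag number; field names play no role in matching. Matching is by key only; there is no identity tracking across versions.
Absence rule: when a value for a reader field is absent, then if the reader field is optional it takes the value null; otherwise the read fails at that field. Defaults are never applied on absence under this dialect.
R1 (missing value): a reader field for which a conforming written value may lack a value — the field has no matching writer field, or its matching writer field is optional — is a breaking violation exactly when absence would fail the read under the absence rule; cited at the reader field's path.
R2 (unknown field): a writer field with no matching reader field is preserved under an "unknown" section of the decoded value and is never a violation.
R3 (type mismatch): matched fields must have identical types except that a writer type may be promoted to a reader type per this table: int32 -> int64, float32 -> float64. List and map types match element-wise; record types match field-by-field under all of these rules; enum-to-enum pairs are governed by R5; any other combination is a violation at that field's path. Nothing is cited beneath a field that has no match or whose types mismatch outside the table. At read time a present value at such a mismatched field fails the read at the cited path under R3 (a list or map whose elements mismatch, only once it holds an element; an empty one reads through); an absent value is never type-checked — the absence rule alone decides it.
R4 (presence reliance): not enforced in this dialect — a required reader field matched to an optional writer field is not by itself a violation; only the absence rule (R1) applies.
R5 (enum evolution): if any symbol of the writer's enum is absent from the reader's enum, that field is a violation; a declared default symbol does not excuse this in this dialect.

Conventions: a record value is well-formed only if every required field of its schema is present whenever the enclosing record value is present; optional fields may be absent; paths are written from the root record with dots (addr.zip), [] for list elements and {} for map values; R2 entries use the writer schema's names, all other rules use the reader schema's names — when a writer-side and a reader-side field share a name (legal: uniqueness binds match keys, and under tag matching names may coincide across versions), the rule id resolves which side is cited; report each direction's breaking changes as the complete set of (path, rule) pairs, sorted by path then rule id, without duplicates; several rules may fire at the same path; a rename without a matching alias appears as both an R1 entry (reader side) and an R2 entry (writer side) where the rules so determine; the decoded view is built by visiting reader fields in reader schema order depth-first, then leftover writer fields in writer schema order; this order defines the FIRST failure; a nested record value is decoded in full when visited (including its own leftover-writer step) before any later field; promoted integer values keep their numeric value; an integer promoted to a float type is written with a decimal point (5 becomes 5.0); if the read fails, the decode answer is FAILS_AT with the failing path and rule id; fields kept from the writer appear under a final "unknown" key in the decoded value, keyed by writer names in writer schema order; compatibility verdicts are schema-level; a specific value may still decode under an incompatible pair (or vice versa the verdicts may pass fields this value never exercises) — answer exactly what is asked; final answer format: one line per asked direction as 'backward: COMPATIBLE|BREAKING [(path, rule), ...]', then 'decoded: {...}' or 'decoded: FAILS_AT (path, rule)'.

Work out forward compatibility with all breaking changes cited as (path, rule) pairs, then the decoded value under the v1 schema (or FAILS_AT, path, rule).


forward: COMPATIBLE []; decoded: {"kind": "LOW", "tags": [false, true], "street": "alpha", "blob": 0xC0DE, "signature": 0xC0DE, "seq": 1, "checksum": 0xC0DE, "unknown": {"score": 1.5}}

in User below, arrows point writer -> reader
forward for User (reader v1, writer v2):
  State -> State, writer required: kind aligns to kind
  list<bool> -> list<bool>, writer required: tags aligns to codes
  string -> string, writer required: street aligns to street
  bytes -> bytes, writer optional: blob aligns to blob
  bytes -> bytes, writer required: signature aligns to signature
  int64 -> int64, writer required: seq aligns to seq
  bytes -> bytes, writer optional: checksum aligns to checksum
  leftover writer field: score
  nothing fires on User: forward is COMPATIBLE
decode (reader v1):
  kind := "LOW"
  tags := [false, true] (from writer codes)
  street := "alpha"
  blob := 0xC0DE
  signature := 0xC0DE
  seq := 1
  checksum := 0xC0DE
  writer score: kept under "unknown"
  => decoded: {"kind": "LOW", "tags": [false, true], "street": "alpha", "blob": 0xC0DE, "signature": 0xC0DE, "seq": 1, "checksum": 0xC0DE, "unknown": {"score": 1.5}}
ruling out the remaining User differences:
  renamed field tags to codes in record User -> no rule fires on it in User's dialect; the asked verdict holds


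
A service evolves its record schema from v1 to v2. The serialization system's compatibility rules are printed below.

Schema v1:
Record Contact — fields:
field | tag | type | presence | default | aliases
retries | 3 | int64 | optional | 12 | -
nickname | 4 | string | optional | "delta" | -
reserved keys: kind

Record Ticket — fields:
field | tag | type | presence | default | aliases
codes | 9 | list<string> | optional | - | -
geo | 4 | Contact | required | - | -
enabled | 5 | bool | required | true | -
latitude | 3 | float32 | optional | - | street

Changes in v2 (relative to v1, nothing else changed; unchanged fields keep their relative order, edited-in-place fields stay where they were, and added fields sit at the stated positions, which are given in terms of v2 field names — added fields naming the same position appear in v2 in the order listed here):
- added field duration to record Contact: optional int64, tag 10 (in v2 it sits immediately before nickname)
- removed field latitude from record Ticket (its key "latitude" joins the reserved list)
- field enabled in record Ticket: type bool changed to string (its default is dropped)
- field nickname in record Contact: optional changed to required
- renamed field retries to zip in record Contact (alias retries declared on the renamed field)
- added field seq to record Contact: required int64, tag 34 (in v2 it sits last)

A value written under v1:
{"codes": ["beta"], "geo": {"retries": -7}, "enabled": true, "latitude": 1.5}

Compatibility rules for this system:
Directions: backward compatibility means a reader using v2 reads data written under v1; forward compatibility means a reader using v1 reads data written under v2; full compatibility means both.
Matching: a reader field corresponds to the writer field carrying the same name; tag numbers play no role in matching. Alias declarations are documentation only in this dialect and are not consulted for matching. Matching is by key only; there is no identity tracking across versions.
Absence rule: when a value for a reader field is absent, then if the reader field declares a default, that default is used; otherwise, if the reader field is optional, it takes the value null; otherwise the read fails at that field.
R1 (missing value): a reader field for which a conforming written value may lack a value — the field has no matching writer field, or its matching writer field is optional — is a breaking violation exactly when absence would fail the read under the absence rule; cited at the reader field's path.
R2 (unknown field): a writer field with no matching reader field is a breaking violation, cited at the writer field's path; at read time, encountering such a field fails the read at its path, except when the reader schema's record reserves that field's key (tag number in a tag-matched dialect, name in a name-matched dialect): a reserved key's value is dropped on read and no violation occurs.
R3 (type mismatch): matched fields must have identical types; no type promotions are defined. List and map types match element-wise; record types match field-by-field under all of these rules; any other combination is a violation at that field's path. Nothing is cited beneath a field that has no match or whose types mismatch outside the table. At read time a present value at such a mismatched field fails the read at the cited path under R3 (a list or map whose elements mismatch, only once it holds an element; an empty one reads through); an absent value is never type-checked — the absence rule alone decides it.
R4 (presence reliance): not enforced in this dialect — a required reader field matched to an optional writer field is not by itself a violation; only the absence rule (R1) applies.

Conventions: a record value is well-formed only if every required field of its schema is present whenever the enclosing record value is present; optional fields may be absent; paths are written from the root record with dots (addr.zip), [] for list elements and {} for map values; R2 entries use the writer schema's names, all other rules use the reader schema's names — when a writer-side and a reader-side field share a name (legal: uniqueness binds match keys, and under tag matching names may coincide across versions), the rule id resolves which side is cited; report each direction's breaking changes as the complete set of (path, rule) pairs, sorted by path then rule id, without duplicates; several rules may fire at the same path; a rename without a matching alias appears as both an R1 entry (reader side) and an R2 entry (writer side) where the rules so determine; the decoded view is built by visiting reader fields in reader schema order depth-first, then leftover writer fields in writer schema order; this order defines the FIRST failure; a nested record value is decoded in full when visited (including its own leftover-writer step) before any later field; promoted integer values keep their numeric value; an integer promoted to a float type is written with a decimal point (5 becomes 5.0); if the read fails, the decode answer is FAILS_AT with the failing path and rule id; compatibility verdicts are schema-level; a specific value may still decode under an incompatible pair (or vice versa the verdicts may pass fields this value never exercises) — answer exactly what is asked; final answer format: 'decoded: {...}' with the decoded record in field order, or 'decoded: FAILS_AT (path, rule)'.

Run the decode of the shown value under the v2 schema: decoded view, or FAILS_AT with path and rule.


in Ticket below, arrows point writer -> reader
decode (reader v2):
  codes := ["beta"]
  geo.zip := 12 (no value, default fills)
  geo.duration := null (not supplied -> null)
  geo.nickname := "delta" (no value, default fills)
  read fails at geo.seq under R1 (no fill)
  => FAILS_AT (geo.seq, R1)
the other Ticket changes do not affect what is asked:
  removed field latitude from record Ticket (its key "latitude" joins the reserved list) -> fires no rule on Ticket under this dialect and leaves the result unchanged
  field enabled in record Ticket: type bool changed to string (its default is dropped) -> affects the rule determinations only; this particular Ticket value decodes identically
  field nickname in record Contact: optional changed to required -> fires no rule on Ticket under this dialect and leaves the result unchanged
  renamed field retries to zip in record Contact (alias retries declared on the renamed field) -> affects the rule determinations only; this particular Ticket value decodes identically
  added field duration to record Contact: optional int64, tag 10 (in v2 it sits immediately before nickname) -> affects the rule determinations only; this particular Ticket value decodes identically

decoded: FAILS_AT (geo.seq, R1)


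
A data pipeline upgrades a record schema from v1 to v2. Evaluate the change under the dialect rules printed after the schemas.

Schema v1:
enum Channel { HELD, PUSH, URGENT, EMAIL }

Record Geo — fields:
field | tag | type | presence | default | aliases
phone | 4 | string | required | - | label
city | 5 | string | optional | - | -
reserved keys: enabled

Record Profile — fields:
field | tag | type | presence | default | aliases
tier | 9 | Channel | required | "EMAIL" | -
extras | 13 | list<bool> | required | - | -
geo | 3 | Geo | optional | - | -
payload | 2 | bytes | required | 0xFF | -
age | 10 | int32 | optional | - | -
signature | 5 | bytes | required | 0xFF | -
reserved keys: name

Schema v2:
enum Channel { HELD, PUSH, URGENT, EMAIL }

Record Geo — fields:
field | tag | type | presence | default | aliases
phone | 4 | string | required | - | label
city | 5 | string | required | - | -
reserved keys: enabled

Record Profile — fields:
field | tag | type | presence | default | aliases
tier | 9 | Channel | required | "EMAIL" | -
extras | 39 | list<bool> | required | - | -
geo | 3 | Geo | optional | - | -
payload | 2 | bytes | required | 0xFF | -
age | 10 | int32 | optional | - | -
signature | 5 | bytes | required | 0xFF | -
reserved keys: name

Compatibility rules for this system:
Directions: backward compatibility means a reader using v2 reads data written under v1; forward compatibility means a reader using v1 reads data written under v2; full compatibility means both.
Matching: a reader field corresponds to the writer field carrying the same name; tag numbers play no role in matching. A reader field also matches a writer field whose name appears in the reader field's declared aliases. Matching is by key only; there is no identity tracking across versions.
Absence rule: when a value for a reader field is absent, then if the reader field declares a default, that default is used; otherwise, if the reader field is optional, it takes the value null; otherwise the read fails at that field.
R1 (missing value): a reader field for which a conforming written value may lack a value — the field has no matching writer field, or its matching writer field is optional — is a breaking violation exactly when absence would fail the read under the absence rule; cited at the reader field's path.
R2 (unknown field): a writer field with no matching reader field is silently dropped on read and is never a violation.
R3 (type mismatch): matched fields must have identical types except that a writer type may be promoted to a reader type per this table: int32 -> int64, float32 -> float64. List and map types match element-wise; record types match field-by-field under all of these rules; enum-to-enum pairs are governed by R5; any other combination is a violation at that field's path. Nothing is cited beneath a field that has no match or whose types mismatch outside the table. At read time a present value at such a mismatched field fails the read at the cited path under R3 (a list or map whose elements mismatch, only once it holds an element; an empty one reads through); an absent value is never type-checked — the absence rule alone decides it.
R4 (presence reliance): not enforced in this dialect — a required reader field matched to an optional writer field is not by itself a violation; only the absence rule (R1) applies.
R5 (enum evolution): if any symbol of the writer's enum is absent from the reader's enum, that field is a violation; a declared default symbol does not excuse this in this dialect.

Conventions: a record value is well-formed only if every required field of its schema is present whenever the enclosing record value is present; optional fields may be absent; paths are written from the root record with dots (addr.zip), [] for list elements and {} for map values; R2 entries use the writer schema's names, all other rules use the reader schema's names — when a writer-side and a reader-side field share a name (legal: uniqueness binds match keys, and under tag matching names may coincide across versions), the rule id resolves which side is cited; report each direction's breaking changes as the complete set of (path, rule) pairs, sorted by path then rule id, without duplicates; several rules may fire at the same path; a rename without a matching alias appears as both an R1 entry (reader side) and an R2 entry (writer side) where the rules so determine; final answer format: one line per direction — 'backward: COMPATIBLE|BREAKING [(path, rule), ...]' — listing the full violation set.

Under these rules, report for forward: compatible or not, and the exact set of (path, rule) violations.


forward: COMPATIBLE []

arrows below run writer -> reader for Profile
checking forward for Profile: reader v1 against writer v2:
  Channel -> Channel, writer required: tier aligns to tier
  list<bool> -> list<bool>, writer required: extras aligns to extras
  Geo -> Geo, writer optional: geo aligns to geo
  bytes -> bytes, writer required: payload aligns to payload
  int32 -> int32, writer optional: age aligns to age
  bytes -> bytes, writer required: signature aligns to signature
  string -> string, writer required: geo.phone aligns to geo.phone
  string -> string, writer required: geo.city aligns to geo.city
  => forward verdict for Profile: COMPATIBLE, no violations
ruling out the remaining Profile differences:
  field extras in record Profile: tag 13 changed to 39 -> inert for the asked Profile verdict: nothing fires
  field city in record Geo: optional changed to required -> matters only for Profile's backward compatibility — outside the asked direction


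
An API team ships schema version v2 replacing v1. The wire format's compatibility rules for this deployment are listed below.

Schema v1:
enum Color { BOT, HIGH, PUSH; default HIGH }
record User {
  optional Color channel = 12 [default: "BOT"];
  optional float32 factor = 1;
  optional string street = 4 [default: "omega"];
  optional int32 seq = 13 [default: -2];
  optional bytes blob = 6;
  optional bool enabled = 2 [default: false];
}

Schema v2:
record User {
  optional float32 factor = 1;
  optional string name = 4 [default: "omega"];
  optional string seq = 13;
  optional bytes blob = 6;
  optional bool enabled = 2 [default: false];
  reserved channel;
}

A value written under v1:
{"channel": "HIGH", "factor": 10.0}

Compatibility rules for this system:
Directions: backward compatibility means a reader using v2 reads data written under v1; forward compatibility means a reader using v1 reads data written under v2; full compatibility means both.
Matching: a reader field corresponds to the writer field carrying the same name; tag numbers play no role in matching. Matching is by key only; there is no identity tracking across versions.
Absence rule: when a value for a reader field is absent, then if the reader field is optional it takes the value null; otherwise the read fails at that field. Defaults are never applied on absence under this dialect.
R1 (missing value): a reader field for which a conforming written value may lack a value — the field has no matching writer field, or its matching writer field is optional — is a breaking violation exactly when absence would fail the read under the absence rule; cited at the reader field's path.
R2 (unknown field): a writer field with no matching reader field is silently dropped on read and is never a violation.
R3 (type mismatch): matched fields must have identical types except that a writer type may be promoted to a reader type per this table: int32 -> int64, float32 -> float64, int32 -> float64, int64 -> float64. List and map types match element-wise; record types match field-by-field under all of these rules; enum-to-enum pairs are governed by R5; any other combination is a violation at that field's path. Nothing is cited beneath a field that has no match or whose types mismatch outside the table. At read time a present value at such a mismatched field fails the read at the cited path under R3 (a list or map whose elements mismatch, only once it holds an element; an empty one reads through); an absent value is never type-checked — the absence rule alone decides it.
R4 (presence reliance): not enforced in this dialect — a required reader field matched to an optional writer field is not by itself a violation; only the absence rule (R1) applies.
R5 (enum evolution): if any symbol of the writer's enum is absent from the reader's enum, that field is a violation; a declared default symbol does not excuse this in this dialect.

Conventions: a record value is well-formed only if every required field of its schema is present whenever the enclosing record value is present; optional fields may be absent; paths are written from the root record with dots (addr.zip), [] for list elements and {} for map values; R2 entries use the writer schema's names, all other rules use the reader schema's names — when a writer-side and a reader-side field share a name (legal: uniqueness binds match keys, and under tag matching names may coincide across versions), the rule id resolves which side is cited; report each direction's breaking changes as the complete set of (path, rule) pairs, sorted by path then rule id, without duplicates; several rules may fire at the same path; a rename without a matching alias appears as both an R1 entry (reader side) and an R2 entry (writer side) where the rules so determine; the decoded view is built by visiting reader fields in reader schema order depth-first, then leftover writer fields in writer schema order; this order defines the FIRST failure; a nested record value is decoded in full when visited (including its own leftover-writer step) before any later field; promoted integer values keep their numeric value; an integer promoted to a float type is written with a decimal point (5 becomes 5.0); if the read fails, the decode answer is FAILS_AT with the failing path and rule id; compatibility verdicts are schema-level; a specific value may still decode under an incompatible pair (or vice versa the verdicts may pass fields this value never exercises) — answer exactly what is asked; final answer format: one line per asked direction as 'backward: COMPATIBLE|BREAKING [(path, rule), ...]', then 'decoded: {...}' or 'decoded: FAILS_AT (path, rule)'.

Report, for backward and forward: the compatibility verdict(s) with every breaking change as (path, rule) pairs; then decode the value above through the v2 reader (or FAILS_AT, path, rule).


backward: BREAKING [(seq, R3)]; forward: BREAKING [(seq, R3)]; decoded: {"factor": 10.0, "name": null, "seq": null, "blob": null, "enabled": null}

the writer's type comes first in each User pair
backward pass over User, reader schema v2, writer schema v1:
  factor <- factor (float32 -> float32, writer optional)
  name: no writer-side match
  seq <- seq (int32 -> string, writer optional)
  blob <- blob (bytes -> bytes, writer optional)
  enabled <- enabled (bool -> bool, writer optional)
  writer field channel has no reader counterpart
  writer field street has no reader counterpart
  violation R3 at seq
  => backward verdict for User: BREAKING, 1 violation(s)
forward pass over User, reader schema v1, writer schema v2:
  channel: no writer-side match
  factor <- factor (float32 -> float32, writer optional)
  street: no writer-side match
  seq <- seq (string -> int32, writer optional)
  blob <- blob (bytes -> bytes, writer optional)
  enabled <- enabled (bool -> bool, writer optional)
  writer field name has no reader counterpart
  violation R3 at seq
  => forward verdict for User: BREAKING, 1 violation(s)
decode walk for User under reader schema v2:
  factor := 10.0
  name := null (absent, optional -> null)
  seq := null (absent, optional -> null)
  blob := null (absent, optional -> null)
  enabled := null (absent, optional -> null)
  writer channel: unknown -> dropped
  => decoded: {"factor": 10.0, "name": null, "seq": null, "blob": null, "enabled": null}


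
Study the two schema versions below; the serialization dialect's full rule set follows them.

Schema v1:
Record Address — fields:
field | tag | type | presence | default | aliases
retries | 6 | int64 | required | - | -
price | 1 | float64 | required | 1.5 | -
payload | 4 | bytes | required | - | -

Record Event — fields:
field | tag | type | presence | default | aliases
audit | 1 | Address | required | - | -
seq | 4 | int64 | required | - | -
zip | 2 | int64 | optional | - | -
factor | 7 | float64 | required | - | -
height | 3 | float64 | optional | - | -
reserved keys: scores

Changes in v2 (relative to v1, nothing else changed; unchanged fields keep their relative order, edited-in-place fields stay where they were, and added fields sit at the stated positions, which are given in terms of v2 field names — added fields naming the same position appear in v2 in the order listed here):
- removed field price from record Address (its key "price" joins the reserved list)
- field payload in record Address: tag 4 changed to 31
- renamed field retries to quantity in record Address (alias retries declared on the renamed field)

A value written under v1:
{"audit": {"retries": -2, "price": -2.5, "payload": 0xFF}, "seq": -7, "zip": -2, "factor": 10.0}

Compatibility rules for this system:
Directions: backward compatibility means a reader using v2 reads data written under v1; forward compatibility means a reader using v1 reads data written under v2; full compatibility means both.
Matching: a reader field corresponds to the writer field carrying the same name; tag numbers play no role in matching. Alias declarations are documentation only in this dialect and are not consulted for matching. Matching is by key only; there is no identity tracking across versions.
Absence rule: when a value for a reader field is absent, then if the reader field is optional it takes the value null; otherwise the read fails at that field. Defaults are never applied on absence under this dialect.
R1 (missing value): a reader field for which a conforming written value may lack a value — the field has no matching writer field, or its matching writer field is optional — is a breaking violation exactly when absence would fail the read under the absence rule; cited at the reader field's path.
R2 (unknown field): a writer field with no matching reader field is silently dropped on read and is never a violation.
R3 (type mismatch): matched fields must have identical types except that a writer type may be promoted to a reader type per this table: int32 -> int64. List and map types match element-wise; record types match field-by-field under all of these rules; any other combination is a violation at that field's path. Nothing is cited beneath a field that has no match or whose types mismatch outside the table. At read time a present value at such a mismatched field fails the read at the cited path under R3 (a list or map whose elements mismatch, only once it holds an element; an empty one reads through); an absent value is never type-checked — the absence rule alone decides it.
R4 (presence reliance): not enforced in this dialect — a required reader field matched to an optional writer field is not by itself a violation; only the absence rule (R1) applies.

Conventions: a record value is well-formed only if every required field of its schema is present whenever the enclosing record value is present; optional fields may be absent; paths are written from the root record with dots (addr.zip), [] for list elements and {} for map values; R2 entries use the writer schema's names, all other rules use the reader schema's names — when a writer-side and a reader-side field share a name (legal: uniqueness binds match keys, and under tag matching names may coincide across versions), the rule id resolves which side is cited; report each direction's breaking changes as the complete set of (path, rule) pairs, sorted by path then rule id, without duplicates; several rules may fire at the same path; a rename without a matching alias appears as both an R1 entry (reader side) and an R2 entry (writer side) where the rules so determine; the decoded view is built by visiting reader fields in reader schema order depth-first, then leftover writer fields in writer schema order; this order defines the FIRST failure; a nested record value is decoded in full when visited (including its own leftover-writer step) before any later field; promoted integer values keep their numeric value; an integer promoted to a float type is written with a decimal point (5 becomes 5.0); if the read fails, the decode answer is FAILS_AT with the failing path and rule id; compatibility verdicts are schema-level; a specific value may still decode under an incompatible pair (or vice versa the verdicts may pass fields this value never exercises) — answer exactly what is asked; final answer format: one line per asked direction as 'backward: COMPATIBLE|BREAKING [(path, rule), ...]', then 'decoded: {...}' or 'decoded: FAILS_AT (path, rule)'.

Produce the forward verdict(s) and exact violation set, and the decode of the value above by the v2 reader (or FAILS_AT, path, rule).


in Event below, arrows point writer -> reader
checking forward for Event: reader v1 against writer v2:
  audit: Address -> Address, writer required; from audit
  seq: int64 -> int64, writer required; from seq
  zip: int64 -> int64, writer optional; from zip
  factor: float64 -> float64, writer required; from factor
  height: float64 -> float64, writer optional; from height
  audit.retries: no writer match
  audit.price: no writer match
  audit.payload: bytes -> bytes, writer required; from audit.payload
  leftover writer field: audit.quantity
  violation R1 at audit.price
  violation R1 at audit.retries
  forward on Event therefore BREAKING (2)
decoding the Event value with the v2 reader:
  read fails at audit.quantity under R1 (no fill)
  => FAILS_AT (audit.quantity, R1)
the other Event changes do not affect what is asked:
  field payload in record Address: tag 4 changed to 31 -> fires no rule on Event, leaving the asked answer as it is

forward: BREAKING [(audit.price, R1), (audit.retries, R1)]; decoded: FAILS_AT (audit.quantity, R1)


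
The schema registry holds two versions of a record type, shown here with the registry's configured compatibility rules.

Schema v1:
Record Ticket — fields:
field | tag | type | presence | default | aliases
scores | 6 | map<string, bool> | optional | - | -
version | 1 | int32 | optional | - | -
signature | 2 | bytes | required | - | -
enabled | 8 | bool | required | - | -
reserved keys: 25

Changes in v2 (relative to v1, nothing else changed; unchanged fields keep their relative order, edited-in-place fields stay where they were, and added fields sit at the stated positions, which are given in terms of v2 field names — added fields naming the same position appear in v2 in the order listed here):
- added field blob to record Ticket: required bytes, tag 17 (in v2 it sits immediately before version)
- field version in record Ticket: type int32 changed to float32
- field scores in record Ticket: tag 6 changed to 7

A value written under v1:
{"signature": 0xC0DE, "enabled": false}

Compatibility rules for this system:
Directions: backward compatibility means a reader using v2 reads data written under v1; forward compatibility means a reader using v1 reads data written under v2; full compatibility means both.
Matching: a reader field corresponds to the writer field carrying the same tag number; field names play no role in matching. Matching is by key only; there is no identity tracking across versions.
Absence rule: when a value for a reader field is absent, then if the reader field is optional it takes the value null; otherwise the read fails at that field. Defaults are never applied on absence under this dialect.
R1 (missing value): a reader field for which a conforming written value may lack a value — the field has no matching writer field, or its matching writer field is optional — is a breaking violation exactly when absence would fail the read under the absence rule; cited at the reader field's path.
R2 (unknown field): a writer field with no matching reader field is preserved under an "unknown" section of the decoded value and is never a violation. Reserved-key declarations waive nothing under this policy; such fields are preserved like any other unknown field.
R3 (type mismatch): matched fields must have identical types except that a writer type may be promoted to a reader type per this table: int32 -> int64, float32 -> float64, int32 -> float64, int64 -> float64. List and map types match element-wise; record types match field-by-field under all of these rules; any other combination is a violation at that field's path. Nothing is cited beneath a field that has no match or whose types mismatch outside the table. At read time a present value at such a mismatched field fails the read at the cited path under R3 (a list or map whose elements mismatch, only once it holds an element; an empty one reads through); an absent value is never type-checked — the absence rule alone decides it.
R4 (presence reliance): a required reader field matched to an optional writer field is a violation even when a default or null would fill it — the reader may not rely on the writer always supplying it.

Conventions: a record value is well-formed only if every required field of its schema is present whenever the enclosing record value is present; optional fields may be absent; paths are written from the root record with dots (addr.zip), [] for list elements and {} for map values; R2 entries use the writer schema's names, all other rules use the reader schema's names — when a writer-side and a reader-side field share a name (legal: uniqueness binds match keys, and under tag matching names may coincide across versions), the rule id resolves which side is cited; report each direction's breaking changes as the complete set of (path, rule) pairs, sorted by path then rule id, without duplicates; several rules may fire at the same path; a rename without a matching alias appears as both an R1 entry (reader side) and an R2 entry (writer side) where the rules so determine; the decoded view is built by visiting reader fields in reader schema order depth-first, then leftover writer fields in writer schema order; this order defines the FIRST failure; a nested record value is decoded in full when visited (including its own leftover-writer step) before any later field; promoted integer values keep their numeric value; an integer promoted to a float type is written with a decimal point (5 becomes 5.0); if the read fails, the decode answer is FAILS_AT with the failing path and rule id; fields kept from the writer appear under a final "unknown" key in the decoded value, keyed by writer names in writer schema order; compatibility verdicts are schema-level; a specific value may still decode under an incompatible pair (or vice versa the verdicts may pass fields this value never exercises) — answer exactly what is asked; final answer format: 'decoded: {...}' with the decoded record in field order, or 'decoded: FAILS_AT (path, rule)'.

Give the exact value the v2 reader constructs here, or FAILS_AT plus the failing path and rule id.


the writer's type comes first in each Ticket pair
decode (reader v2):
  scores := null (not supplied -> null)
  read fails at blob under R1 (no fill)
  => FAILS_AT (blob, R1)
checking off the Ticket differences that do not matter here:
  field version in record Ticket: type int32 changed to float32 -> changes Ticket's schema-level verdicts only — the decode of this value is the same
  field scores in record Ticket: tag 6 changed to 7 -> inert under this dialect — no rule fires on Ticket and the result does not move

decoded: FAILS_AT (blob, R1)
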